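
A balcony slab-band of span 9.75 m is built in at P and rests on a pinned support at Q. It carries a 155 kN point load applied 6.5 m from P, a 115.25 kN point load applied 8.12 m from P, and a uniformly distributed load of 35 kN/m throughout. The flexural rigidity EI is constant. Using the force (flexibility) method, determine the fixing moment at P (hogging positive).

Remove the prop at Q; the released (primary) structure is a cantilever built in at P.
Downward deflection at the released point Q due to the loads:
  point load 155 at a = 6.5: Pa²(3L − a)/(6EI) = 24831/EI
  point load 115.25 at a = 8.12: Pa²(3L − a)/(6EI) = 26761/EI
  UDL 35: wL⁴/(8EI) = 39536/EI
  δ_0 = 91128/EI
Flexibility coefficient — unit upward force at Q: δ_{QQ} = L³/(3EI) = 309/EI.
Compatibility at Q: δ_0 − R_Q·δ_{QQ} = 0, so R_Q = 91128/309 = 295 kN.
Moment equilibrium about P: M_P = Σ(load moments about P) − R_Q·L = 3607 − 295×9.75 = 731.1 kN·m.

M_P = 731.1 kN·m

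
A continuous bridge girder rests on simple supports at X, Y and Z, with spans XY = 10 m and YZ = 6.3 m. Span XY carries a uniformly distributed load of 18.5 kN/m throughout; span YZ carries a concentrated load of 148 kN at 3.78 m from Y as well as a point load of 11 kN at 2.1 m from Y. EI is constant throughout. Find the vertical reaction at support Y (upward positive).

Release continuity at Y by inserting a hinge; the redundant is the internal moment M_Y. The primary structure is two simply-supported spans XY and YZ.
Discontinuity in slope at Y on the released structure — sum the simple-span end rotations:
  span XY: UDL 18.5: wL³/(24EI) = 770.8/EI
  span YZ: point load 148 at a = 3.78: Pab(L + b)/(6LEI) = 329/EI
  span YZ: point load 11 at a = 2.1: Pab(L + b)/(6LEI) = 26.95/EI
  relative rotation θ_0 = (770.8 + 355.9)/EI = 1127/EI
A unit hogging moment at Y produces rotation L₁/(3EI) + L₂/(3EI) = 5.433/EI.
Slope continuity at Y: θ_0 = M_Y·5.433/EI, so M_Y = 1127/5.433 = 207.4 kN·m (hogging).
Span XY, ΣM about X with M_Y applied at Y: R_Y^{XY}·10 = 925 + 207.4, so R_Y^{XY} = 113.2 kN and R_X = 185 − 113.2 = 71.76 kN.
Span YZ, ΣM about Z: R_Y^{YZ}·6.3 = 419.2 + 207.4, so R_Y^{YZ} = 99.45 kN and R_Z = 159 − 99.45 = 59.55 kN.
R_Y = 113.2 + 99.45 = 212.7 kN.

R_Y = 212.7 kN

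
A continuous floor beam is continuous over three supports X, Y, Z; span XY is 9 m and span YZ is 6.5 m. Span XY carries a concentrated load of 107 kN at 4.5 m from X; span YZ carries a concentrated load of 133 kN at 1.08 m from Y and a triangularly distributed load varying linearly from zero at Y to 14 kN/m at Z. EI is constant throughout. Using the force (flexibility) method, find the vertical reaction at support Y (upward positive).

Release continuity at Y by inserting a hinge; the redundant is the internal moment M_Y. The primary structure is two simply-supported spans XY and YZ.
End slopes at the hinge Y, treating each span as simply supported:
  span XY: point load 107 at a = 4.5: Pab(L + a)/(6LEI) = 541.7/EI
  span YZ: point load 133 at a = 1.08: Pab(L + b)/(6LEI) = 238/EI
  span YZ: triangular load, peak 14: 7w₀L³/(360EI) = 74.76/EI
  relative rotation θ_0 = (541.7 + 312.7)/EI = 854.4/EI
A unit hogging moment at Y produces rotation L₁/(3EI) + L₂/(3EI) = 5.167/EI.
Slope continuity at Y: θ_0 = M_Y·5.167/EI, so M_Y = 854.4/5.167 = 165.4 kN·m (hogging).
Span XY, ΣM about X with M_Y applied at Y: R_Y^{XY}·9 = 481.5 + 165.4, so R_Y^{XY} = 71.87 kN and R_X = 107 − 71.87 = 35.13 kN.
Span YZ, ΣM about Z: R_Y^{YZ}·6.5 = 819.4 + 165.4, so R_Y^{YZ} = 151.5 kN and R_Z = 178.5 − 151.5 = 26.99 kN.
R_Y = 71.87 + 151.5 = 223.4 kN.

R_Y = 223.4 kN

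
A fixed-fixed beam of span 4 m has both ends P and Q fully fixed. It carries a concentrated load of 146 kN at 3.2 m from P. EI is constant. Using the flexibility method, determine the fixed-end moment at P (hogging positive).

M_P = 18.69 kN·m

Release both end moments; the primary structure is a simply-supported span PQ with redundants M_P and M_Q.
End rotations of the released simple span under the applied load (×1/EI):
  at P: point load 146 at a = 3.2: Pab(L + b)/(6LEI) = 74.75/EI
  at Q: point load 146 at a = 3.2: Pab(L + a)/(6LEI) = 112.1/EI
  θ_P0 = 74.75/EI,  θ_Q0 = 112.1/EI
Flexibility coefficients: a unit moment at one end gives L/(3EI) there and L/(6EI) at the far end, so f₁₁ = f₂₂ = 1.333/EI and f₁₂ = f₂₁ = 0.6667/EI.
Compatibility — zero rotation at each built-in end:
  1.333 M_P + 0.6667 M_Q = 74.75
  0.6667 M_P + 1.333 M_Q = 112.1
Solving the pair gives M_P = 18.69 kN·m and M_Q = 74.75 kN·m (hogging).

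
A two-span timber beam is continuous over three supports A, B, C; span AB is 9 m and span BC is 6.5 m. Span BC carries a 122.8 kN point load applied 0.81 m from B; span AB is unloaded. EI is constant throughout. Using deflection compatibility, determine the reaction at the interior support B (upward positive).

Release continuity at B by inserting a hinge; the redundant is the internal moment M_B. The primary structure is two simply-supported spans AB and BC.
Discontinuity in slope at B on the released structure — sum the simple-span end rotations:
  span BC: point load 122.8 at a = 0.81: Pab(L + b)/(6LEI) = 176.9/EI
  relative rotation θ_0 = (0 + 176.9)/EI = 176.9/EI
A unit hogging moment at B produces rotation L₁/(3EI) + L₂/(3EI) = 5.167/EI.
Compatibility: M_B·(L₁+L₂)/(3EI) = θ_0, giving M_B = 34.24 kN·m (hogging).
Span AB, ΣM about A with M_B applied at B: R_B^{AB}·9 = 0 + 34.24, so R_B^{AB} = 3.804 kN and R_A = 0 − 3.804 = -3.804 kN.
Span BC, ΣM about C: R_B^{BC}·6.5 = 698.7 + 34.24, so R_B^{BC} = 112.8 kN and R_C = 122.8 − 112.8 = 10.04 kN.
R_B = 3.804 + 112.8 = 116.6 kN.

R_B = 116.6 kN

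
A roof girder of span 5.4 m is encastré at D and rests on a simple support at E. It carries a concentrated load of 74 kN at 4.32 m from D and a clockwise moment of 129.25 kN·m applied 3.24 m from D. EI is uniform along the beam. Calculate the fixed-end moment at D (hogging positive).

M_D = 4.757 kN·m

Take the reaction at E as the redundant and release it; the primary structure is a cantilever fixed at D.
Free-end deflection of the primary structure under the applied loading (downward +):
  point load 74 at a = 4.32: Pa²(3L − a)/(6EI) = 2734/EI
  clockwise couple 129.25 at a = 3.24: M₀a(2L − a)/(2EI) = 1583/EI
  δ_0 = 4317/EI
Tip deflection under a unit load at E: L³/(3EI) = 52.49/EI.
Compatibility at E: δ_0 − R_E·δ_{EE} = 0, so R_E = 4317/52.49 = 82.25 kN.
Moment equilibrium about D: M_D = Σ(load moments about D) − R_E·L = 448.9 − 82.25×5.4 = 4.757 kN·m.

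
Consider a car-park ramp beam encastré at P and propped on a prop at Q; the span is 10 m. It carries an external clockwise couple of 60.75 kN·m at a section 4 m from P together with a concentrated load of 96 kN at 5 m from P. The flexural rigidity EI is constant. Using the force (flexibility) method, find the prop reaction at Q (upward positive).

R_Q = 35.83 kN

Release the roller at Q. Primary structure: cantilever fixed at P.
Primary-structure tip deflection at Q by superposition:
  clockwise couple 60.75 at a = 4: M₀a(2L − a)/(2EI) = 1944/EI
  point load 96 at a = 5: Pa²(3L − a)/(6EI) = 10000/EI
  δ_0 = 11944/EI
Tip deflection under a unit load at Q: L³/(3EI) = 333.3/EI.
Compatibility at Q: δ_0 − R_Q·δ_{QQ} = 0, so R_Q = 11944/333.3 = 35.83 kN.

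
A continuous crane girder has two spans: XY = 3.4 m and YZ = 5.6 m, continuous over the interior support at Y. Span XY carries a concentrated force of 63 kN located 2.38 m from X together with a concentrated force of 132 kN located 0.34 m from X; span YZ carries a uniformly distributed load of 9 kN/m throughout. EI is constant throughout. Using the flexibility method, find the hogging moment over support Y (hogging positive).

M_Y = 44.79 kN·m

Release continuity at Y by inserting a hinge; the redundant is the internal moment M_Y. The primary structure is two simply-supported spans XY and YZ.
End slopes at the hinge Y, treating each span as simply supported:
  span XY: point load 63 at a = 2.38: Pab(L + a)/(6LEI) = 43.33/EI
  span XY: point load 132 at a = 0.34: Pab(L + a)/(6LEI) = 25.18/EI
  span YZ: UDL 9: wL³/(24EI) = 65.86/EI
  relative rotation θ_0 = (68.51 + 65.86)/EI = 134.4/EI
A unit hogging moment at Y produces rotation L₁/(3EI) + L₂/(3EI) = 3/EI.
Compatibility: M_Y·(L₁+L₂)/(3EI) = θ_0, giving M_Y = 44.79 kN·m (hogging).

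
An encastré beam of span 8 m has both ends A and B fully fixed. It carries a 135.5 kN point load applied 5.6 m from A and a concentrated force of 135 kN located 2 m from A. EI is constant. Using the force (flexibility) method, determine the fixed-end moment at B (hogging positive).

Take the two fixed-end moments M_A, M_B as redundants; the released structure is the simple span AB.
Simple-span end rotations at A and B under the given loads:
  at A: point load 135.5 at a = 5.6: Pab(L + b)/(6LEI) = 394.6/EI
  at B: point load 135.5 at a = 5.6: Pab(L + a)/(6LEI) = 516/EI
  at A: point load 135 at a = 2: Pab(L + b)/(6LEI) = 472.5/EI
  at B: point load 135 at a = 2: Pab(L + a)/(6LEI) = 337.5/EI
  θ_A0 = 867.1/EI,  θ_B0 = 853.5/EI
Flexibility coefficients: a unit moment at one end gives L/(3EI) there and L/(6EI) at the far end, so f₁₁ = f₂₂ = 2.667/EI and f₁₂ = f₂₁ = 1.333/EI.
Compatibility — zero rotation at each built-in end:
  2.667 M_A + 1.333 M_B = 867.1
  1.333 M_A + 2.667 M_B = 853.5
Solving the pair gives M_A = 220.2 kN·m and M_B = 210 kN·m (hogging).

M_B = 210 kN·m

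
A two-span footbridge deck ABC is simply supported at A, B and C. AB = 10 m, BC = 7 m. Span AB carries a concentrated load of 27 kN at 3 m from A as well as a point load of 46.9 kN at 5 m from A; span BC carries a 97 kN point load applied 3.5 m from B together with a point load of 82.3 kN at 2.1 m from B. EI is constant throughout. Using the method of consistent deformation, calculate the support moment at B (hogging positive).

Release continuity at B by inserting a hinge; the redundant is the internal moment M_B. The primary structure is two simply-supported spans AB and BC.
End slopes at the hinge B, treating each span as simply supported:
  span AB: point load 27 at a = 3: Pab(L + a)/(6LEI) = 122.8/EI
  span AB: point load 46.9 at a = 5: Pab(L + a)/(6LEI) = 293.1/EI
  span BC: point load 97 at a = 3.5: Pab(L + b)/(6LEI) = 297.1/EI
  span BC: point load 82.3 at a = 2.1: Pab(L + b)/(6LEI) = 239.9/EI
  relative rotation θ_0 = (416 + 537)/EI = 953/EI
A unit hogging moment at B produces rotation L₁/(3EI) + L₂/(3EI) = 5.667/EI.
Compatibility: M_B·(L₁+L₂)/(3EI) = θ_0, giving M_B = 168.2 kN·m (hogging).

M_B = 168.2 kN·m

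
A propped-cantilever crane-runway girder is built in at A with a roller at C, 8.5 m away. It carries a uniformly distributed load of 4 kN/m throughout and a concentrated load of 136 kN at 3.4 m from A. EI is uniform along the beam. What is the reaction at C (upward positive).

Choose R_C as the redundant. The primary structure is the cantilever fixed at A.
Downward deflection at the released point C due to the loads:
  UDL 4: wL⁴/(8EI) = 2610/EI
  point load 136 at a = 3.4: Pa²(3L − a)/(6EI) = 5791/EI
  δ_0 = 8401/EI
Flexibility coefficient — unit upward force at C: δ_{CC} = L³/(3EI) = 204.7/EI.
The prop prevents deflection at C: R_C = δ_0/δ_{CC} = 8401/204.7 = 41.04 kN.

R_C = 41.04 kN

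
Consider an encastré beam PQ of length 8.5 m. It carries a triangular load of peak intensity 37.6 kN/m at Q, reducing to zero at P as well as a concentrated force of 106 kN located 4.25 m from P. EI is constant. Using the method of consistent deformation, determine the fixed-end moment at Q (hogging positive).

Take the two fixed-end moments M_P, M_Q as redundants; the released structure is the simple span PQ.
On the primary (simply-supported) span, the end slopes from the loading are:
  at P: triangular load, peak 37.6: 7w₀L³/(360EI) = 449/EI
  at Q: triangular load, peak 37.6: w₀L³/(45EI) = 513.1/EI
  at P: point load 106 at a = 4.25: Pab(L + b)/(6LEI) = 478.7/EI
  at Q: point load 106 at a = 4.25: Pab(L + a)/(6LEI) = 478.7/EI
  θ_P0 = 927.6/EI,  θ_Q0 = 991.8/EI
Flexibility coefficients: a unit moment at one end gives L/(3EI) there and L/(6EI) at the far end, so f₁₁ = f₂₂ = 2.833/EI and f₁₂ = f₂₁ = 1.417/EI.
Compatibility — zero rotation at each built-in end:
  2.833 M_P + 1.417 M_Q = 927.6
  1.417 M_P + 2.833 M_Q = 991.8
Solving the pair gives M_P = 203.2 kN·m and M_Q = 248.5 kN·m (hogging).

M_Q = 248.5 kN·m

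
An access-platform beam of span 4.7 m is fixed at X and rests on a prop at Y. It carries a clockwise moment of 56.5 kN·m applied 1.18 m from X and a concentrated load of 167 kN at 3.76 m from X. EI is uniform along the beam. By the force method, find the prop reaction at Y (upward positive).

Choose R_Y as the redundant. The primary structure is the cantilever fixed at X.
Free-end deflection of the primary structure under the applied loading (downward +):
  clockwise couple 56.5 at a = 1.18: M₀a(2L − a)/(2EI) = 274/EI
  point load 167 at a = 3.76: Pa²(3L − a)/(6EI) = 4069/EI
  δ_0 = 4343/EI
Flexibility coefficient — unit upward force at Y: δ_{YY} = L³/(3EI) = 34.61/EI.
The prop prevents deflection at Y: R_Y = δ_0/δ_{YY} = 4343/34.61 = 125.5 kN.

R_Y = 125.5 kN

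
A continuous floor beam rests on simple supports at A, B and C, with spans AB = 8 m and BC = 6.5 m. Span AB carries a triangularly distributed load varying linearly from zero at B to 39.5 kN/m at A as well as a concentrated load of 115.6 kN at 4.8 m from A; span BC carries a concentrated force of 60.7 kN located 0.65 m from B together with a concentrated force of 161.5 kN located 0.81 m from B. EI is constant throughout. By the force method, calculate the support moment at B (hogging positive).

M_B = 242.6 kN·m

Take M_B as the redundant. Released structure: two simple spans AB and BC with a hinge at B.
Rotations at B on the released spans (each span's end-slope, ×1/EI):
  span AB: triangular load, peak 39.5: 7w₀L³/(360EI) = 393.2/EI
  span AB: point load 115.6 at a = 4.8: Pab(L + a)/(6LEI) = 473.5/EI
  span BC: point load 60.7 at a = 0.65: Pab(L + b)/(6LEI) = 73.09/EI
  span BC: point load 161.5 at a = 0.81: Pab(L + b)/(6LEI) = 232.7/EI
  relative rotation θ_0 = (866.7 + 305.7)/EI = 1172/EI
A unit hogging moment at B produces rotation L₁/(3EI) + L₂/(3EI) = 4.833/EI.
Compatibility: M_B·(L₁+L₂)/(3EI) = θ_0, giving M_B = 242.6 kN·m (hogging).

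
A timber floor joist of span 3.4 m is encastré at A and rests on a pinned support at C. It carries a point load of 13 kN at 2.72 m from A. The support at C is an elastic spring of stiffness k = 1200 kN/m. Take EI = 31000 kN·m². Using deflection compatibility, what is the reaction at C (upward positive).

R_C = 3.08 kN

Take the reaction at C as the redundant and release it; the primary structure is a cantilever fixed at A.
Downward deflection at the released point C due to the loads:
  point load 13 at a = 2.72: Pa²(3L − a)/(6EI) = 119.9/EI
Flexibility coefficient — unit upward force at C: δ_{CC} = L³/(3EI) = 13.1/EI.
With EI = 31000 kN·m²: δ_0 = 0.003868 m and δ_{CC} = 0.000423 m/kN.
Compatibility — the spring shortens by R_C/k under the reaction it provides: δ_0 − R_C·δ_{CC} = R_C/k. With 1/k = 0.000833 m/kN, R_C = δ_0 / (δ_{CC} + 1/k) = 0.003868 / (0.000423 + 0.000833) = 3.08 kN.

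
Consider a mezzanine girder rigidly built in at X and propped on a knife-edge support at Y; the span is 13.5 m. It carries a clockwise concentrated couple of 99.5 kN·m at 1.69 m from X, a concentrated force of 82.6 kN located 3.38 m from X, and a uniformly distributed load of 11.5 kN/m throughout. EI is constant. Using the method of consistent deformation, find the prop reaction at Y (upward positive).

Release the roller at Y. Primary structure: cantilever fixed at X.
Deflection at Y on the released cantilever, summing each load's contribution:
  clockwise couple 99.5 at a = 1.69: M₀a(2L − a)/(2EI) = 2128/EI
  point load 82.6 at a = 3.38: Pa²(3L − a)/(6EI) = 5838/EI
  UDL 11.5: wL⁴/(8EI) = 47747/EI
  δ_0 = 55713/EI
Flexibility coefficient — unit upward force at Y: δ_{YY} = L³/(3EI) = 820.1/EI.
Compatibility at Y: δ_0 − R_Y·δ_{YY} = 0, so R_Y = 55713/820.1 = 67.93 kN.

R_Y = 67.93 kN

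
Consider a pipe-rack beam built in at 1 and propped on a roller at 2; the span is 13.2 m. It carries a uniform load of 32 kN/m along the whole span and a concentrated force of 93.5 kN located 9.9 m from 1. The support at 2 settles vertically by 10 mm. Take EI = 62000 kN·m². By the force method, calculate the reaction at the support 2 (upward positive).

R_2 = 216.8 kN

Remove the prop at 2; the released (primary) structure is a cantilever built in at 1.
Deflection at 2 on the released cantilever, summing each load's contribution:
  UDL 32: wL⁴/(8EI) = 121438/EI
  point load 93.5 at a = 9.9: Pa²(3L − a)/(6EI) = 45361/EI
  δ_0 = 166800/EI
Flexibility coefficient — unit upward force at 2: δ_{22} = L³/(3EI) = 766.7/EI.
With EI = 62000 kN·m²: δ_0 = 2.6903 m and δ_{22} = 0.012365 m/kN.
Compatibility — the beam at 2 must follow the support down by 0.01 m: δ_0 − R_2·δ_{22} = 0.01, so R_2 = (2.6903 − 0.01)/0.012365 = 216.8 kN.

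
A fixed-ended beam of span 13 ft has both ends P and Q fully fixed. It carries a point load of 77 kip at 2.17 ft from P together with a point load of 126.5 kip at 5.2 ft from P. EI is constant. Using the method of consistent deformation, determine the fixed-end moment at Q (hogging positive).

Release both end moments; the primary structure is a simply-supported span PQ with redundants M_P and M_Q.
End rotations of the released simple span under the applied load (×1/EI):
  at P: point load 77 at a = 2.17: Pab(L + b)/(6LEI) = 552.9/EI
  at Q: point load 77 at a = 2.17: Pab(L + a)/(6LEI) = 351.9/EI
  at P: point load 126.5 at a = 5.2: Pab(L + b)/(6LEI) = 1368/EI
  at Q: point load 126.5 at a = 5.2: Pab(L + a)/(6LEI) = 1197/EI
  θ_P0 = 1921/EI,  θ_Q0 = 1549/EI
Flexibility coefficients: a unit moment at one end gives L/(3EI) there and L/(6EI) at the far end, so f₁₁ = f₂₂ = 4.333/EI and f₁₂ = f₂₁ = 2.167/EI.
Compatibility — zero rotation at each built-in end:
  4.333 M_P + 2.167 M_Q = 1921
  2.167 M_P + 4.333 M_Q = 1549
Solving the pair gives M_P = 352.8 kip·ft and M_Q = 181.1 kip·ft (hogging).

M_Q = 181.1 kip·ft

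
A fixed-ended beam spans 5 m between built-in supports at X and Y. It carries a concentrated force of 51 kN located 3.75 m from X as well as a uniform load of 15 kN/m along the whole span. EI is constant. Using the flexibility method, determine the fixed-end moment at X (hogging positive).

Take the two fixed-end moments M_X, M_Y as redundants; the released structure is the simple span XY.
On the primary (simply-supported) span, the end slopes from the loading are:
  at X: point load 51 at a = 3.75: Pab(L + b)/(6LEI) = 49.8/EI
  at Y: point load 51 at a = 3.75: Pab(L + a)/(6LEI) = 69.73/EI
  at X: UDL 15: wL³/(24EI) = 78.12/EI
  at Y: UDL 15: wL³/(24EI) = 78.12/EI
  θ_X0 = 127.9/EI,  θ_Y0 = 147.9/EI
Flexibility coefficients: a unit moment at one end gives L/(3EI) there and L/(6EI) at the far end, so f₁₁ = f₂₂ = 1.667/EI and f₁₂ = f₂₁ = 0.8333/EI.
Compatibility — zero rotation at each built-in end:
  1.667 M_X + 0.8333 M_Y = 127.9
  0.8333 M_X + 1.667 M_Y = 147.9
Solving the pair gives M_X = 43.2 kN·m and M_Y = 67.11 kN·m (hogging).

M_X = 43.2 kN·m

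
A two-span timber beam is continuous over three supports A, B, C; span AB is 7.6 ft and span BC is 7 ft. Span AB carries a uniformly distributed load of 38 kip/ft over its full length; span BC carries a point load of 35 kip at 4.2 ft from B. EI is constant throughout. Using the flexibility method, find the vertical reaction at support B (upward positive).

Release continuity at B by inserting a hinge; the redundant is the internal moment M_B. The primary structure is two simply-supported spans AB and BC.
Discontinuity in slope at B on the released structure — sum the simple-span end rotations:
  span AB: UDL 38: wL³/(24EI) = 695/EI
  span BC: point load 35 at a = 4.2: Pab(L + b)/(6LEI) = 96.04/EI
  relative rotation θ_0 = (695 + 96.04)/EI = 791.1/EI
A unit hogging moment at B produces rotation L₁/(3EI) + L₂/(3EI) = 4.867/EI.
Slope continuity at B: θ_0 = M_B·4.867/EI, so M_B = 791.1/4.867 = 162.6 kip·ft (hogging).
Span AB, ΣM about A with M_B applied at B: R_B^{AB}·7.6 = 1097 + 162.6, so R_B^{AB} = 165.8 kip and R_A = 288.8 − 165.8 = 123 kip.
Span BC, ΣM about C: R_B^{BC}·7 = 98 + 162.6, so R_B^{BC} = 37.22 kip and R_C = 35 − 37.22 = -2.222 kip.
R_B = 165.8 + 37.22 = 203 kip.

R_B = 203 kip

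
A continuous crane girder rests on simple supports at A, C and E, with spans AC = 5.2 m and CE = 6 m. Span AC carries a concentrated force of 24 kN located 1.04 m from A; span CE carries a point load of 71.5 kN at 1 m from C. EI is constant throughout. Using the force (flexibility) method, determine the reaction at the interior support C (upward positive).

R_C = 76.88 kN

Insert a hinge at C; M_C is the redundant, and each span becomes simply supported.
Discontinuity in slope at C on the released structure — sum the simple-span end rotations:
  span AC: point load 24 at a = 1.04: Pab(L + a)/(6LEI) = 20.77/EI
  span CE: point load 71.5 at a = 1: Pab(L + b)/(6LEI) = 109.2/EI
  relative rotation θ_0 = (20.77 + 109.2)/EI = 130/EI
A unit hogging moment at C produces rotation L₁/(3EI) + L₂/(3EI) = 3.733/EI.
Compatibility: M_C·(L₁+L₂)/(3EI) = θ_0, giving M_C = 34.82 kN·m (hogging).
Span AC, ΣM about A with M_C applied at C: R_C^{AC}·5.2 = 24.96 + 34.82, so R_C^{AC} = 11.5 kN and R_A = 24 − 11.5 = 12.5 kN.
Span CE, ΣM about E: R_C^{CE}·6 = 357.5 + 34.82, so R_C^{CE} = 65.39 kN and R_E = 71.5 − 65.39 = 6.113 kN.
R_C = 11.5 + 65.39 = 76.88 kN.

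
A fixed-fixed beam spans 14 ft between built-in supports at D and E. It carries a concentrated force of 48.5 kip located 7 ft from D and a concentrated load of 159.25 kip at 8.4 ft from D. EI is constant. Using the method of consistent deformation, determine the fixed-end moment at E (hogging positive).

M_E = 405.9 kip·ft

Take the two fixed-end moments M_D, M_E as redundants; the released structure is the simple span DE.
Simple-span end rotations at D and E under the given loads:
  at D: point load 48.5 at a = 7: Pab(L + b)/(6LEI) = 594.1/EI
  at E: point load 48.5 at a = 7: Pab(L + a)/(6LEI) = 594.1/EI
  at D: point load 159.25 at a = 8.4: Pab(L + b)/(6LEI) = 1748/EI
  at E: point load 159.25 at a = 8.4: Pab(L + a)/(6LEI) = 1998/EI
  θ_D0 = 2342/EI,  θ_E0 = 2592/EI
Flexibility coefficients: a unit moment at one end gives L/(3EI) there and L/(6EI) at the far end, so f₁₁ = f₂₂ = 4.667/EI and f₁₂ = f₂₁ = 2.333/EI.
Compatibility — zero rotation at each built-in end:
  4.667 M_D + 2.333 M_E = 2342
  2.333 M_D + 4.667 M_E = 2592
Solving the pair gives M_D = 298.9 kip·ft and M_E = 405.9 kip·ft (hogging).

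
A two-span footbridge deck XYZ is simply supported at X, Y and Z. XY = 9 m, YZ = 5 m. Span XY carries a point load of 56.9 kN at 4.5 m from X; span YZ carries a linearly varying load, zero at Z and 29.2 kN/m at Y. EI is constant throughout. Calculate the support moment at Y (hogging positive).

Release continuity at Y by inserting a hinge; the redundant is the internal moment M_Y. The primary structure is two simply-supported spans XY and YZ.
End slopes at the hinge Y, treating each span as simply supported:
  span XY: point load 56.9 at a = 4.5: Pab(L + a)/(6LEI) = 288.1/EI
  span YZ: triangular load, peak 29.2: w₀L³/(45EI) = 81.11/EI
  relative rotation θ_0 = (288.1 + 81.11)/EI = 369.2/EI
A unit hogging moment at Y produces rotation L₁/(3EI) + L₂/(3EI) = 4.667/EI.
Compatibility: M_Y·(L₁+L₂)/(3EI) = θ_0, giving M_Y = 79.11 kN·m (hogging).

M_Y = 79.11 kN·m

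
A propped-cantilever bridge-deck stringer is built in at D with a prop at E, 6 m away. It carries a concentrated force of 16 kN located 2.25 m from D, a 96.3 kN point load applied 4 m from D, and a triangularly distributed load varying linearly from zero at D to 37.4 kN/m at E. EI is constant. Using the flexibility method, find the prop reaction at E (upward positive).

R_E = 114.6 kN

Release the roller at E. Primary structure: cantilever fixed at D.
Deflection at E on the released cantilever, summing each load's contribution:
  point load 16 at a = 2.25: Pa²(3L − a)/(6EI) = 212.6/EI
  point load 96.3 at a = 4: Pa²(3L − a)/(6EI) = 3595/EI
  triangular load, peak 37.4 at the free end: 11w₀L⁴/(120EI) = 4443/EI
  δ_0 = 8251/EI
Flexibility coefficient — unit upward force at E: δ_{EE} = L³/(3EI) = 72/EI.
The prop prevents deflection at E: R_E = δ_0/δ_{EE} = 8251/72 = 114.6 kN.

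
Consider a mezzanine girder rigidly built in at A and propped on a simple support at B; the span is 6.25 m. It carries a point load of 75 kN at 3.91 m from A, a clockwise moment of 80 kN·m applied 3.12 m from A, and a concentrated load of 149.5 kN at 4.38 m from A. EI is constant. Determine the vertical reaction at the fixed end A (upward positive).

R_A = 90.86 kN

Remove the prop at B; the released (primary) structure is a cantilever built in at A.
Deflection at B on the released cantilever, summing each load's contribution:
  point load 75 at a = 3.91: Pa²(3L − a)/(6EI) = 2836/EI
  clockwise couple 80 at a = 3.12: M₀a(2L − a)/(2EI) = 1171/EI
  point load 149.5 at a = 4.38: Pa²(3L − a)/(6EI) = 6869/EI
  δ_0 = 10876/EI
Tip deflection under a unit load at B: L³/(3EI) = 81.38/EI.
Compatibility at B: δ_0 − R_B·δ_{BB} = 0, so R_B = 10876/81.38 = 133.6 kN.
Vertical equilibrium: R_A = ΣP − R_B = 224.5 − 133.6 = 90.86 kN.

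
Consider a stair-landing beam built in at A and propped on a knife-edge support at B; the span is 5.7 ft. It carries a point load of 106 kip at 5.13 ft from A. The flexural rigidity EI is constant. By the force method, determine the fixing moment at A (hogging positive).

M_A = 29.91 kip·ft

Choose R_B as the redundant. The primary structure is the cantilever fixed at A.
Downward deflection at the released point B due to the loads:
  point load 106 at a = 5.13: Pa²(3L − a)/(6EI) = 5565/EI
Tip deflection under a unit load at B: L³/(3EI) = 61.73/EI.
Compatibility at B: δ_0 − R_B·δ_{BB} = 0, so R_B = 5565/61.73 = 90.15 kip.
Moment equilibrium about A: M_A = Σ(load moments about A) − R_B·L = 543.8 − 90.15×5.7 = 29.91 kip·ft.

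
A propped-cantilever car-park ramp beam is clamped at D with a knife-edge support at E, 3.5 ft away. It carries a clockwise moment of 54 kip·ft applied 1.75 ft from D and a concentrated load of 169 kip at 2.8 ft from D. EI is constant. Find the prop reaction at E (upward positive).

Release the roller at E. Primary structure: cantilever fixed at D.
Primary-structure tip deflection at E by superposition:
  clockwise couple 54 at a = 1.75: M₀a(2L − a)/(2EI) = 248.1/EI
  point load 169 at a = 2.8: Pa²(3L − a)/(6EI) = 1700/EI
  δ_0 = 1948/EI
Flexibility coefficient — unit upward force at E: δ_{EE} = L³/(3EI) = 14.29/EI.
The prop prevents deflection at E: R_E = δ_0/δ_{EE} = 1948/14.29 = 136.3 kip.

R_E = 136.3 kip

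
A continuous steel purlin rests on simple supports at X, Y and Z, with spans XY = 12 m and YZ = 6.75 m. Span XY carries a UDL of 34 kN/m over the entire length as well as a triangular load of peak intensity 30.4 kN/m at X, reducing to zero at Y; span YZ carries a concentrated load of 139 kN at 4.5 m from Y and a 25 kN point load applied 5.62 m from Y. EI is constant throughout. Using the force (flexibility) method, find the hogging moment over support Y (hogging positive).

Release continuity at Y by inserting a hinge; the redundant is the internal moment M_Y. The primary structure is two simply-supported spans XY and YZ.
Rotations at Y on the released spans (each span's end-slope, ×1/EI):
  span XY: UDL 34: wL³/(24EI) = 2448/EI
  span XY: triangular load, peak 30.4: 7w₀L³/(360EI) = 1021/EI
  span YZ: point load 139 at a = 4.5: Pab(L + b)/(6LEI) = 312.8/EI
  span YZ: point load 25 at a = 5.62: Pab(L + b)/(6LEI) = 30.89/EI
  relative rotation θ_0 = (3469 + 343.6)/EI = 3813/EI
A unit hogging moment at Y produces rotation L₁/(3EI) + L₂/(3EI) = 6.25/EI.
Slope continuity at Y: θ_0 = M_Y·6.25/EI, so M_Y = 3813/6.25 = 610.1 kN·m (hogging).

M_Y = 610.1 kN·m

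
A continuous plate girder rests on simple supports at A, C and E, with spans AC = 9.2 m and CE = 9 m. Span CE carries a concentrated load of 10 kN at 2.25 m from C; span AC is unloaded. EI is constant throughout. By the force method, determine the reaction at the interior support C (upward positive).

Release continuity at C by inserting a hinge; the redundant is the internal moment M_C. The primary structure is two simply-supported spans AC and CE.
Rotations at C on the released spans (each span's end-slope, ×1/EI):
  span CE: point load 10 at a = 2.25: Pab(L + b)/(6LEI) = 44.3/EI
  relative rotation θ_0 = (0 + 44.3)/EI = 44.3/EI
A unit hogging moment at C produces rotation L₁/(3EI) + L₂/(3EI) = 6.067/EI.
Slope continuity at C: θ_0 = M_C·6.067/EI, so M_C = 44.3/6.067 = 7.302 kN·m (hogging).
Span AC, ΣM about A with M_C applied at C: R_C^{AC}·9.2 = 0 + 7.302, so R_C^{AC} = 0.7937 kN and R_A = 0 − 0.7937 = -0.7937 kN.
Span CE, ΣM about E: R_C^{CE}·9 = 67.5 + 7.302, so R_C^{CE} = 8.311 kN and R_E = 10 − 8.311 = 1.689 kN.
R_C = 0.7937 + 8.311 = 9.105 kN.

R_C = 9.105 kN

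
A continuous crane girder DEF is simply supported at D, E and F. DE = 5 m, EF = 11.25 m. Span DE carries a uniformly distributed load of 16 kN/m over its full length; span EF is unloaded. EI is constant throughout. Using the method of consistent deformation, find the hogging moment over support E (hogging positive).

Take M_E as the redundant. Released structure: two simple spans DE and EF with a hinge at E.
End slopes at the hinge E, treating each span as simply supported:
  span DE: UDL 16: wL³/(24EI) = 83.33/EI
  relative rotation θ_0 = (83.33 + 0)/EI = 83.33/EI
A unit hogging moment at E produces rotation L₁/(3EI) + L₂/(3EI) = 5.417/EI.
Slope continuity at E: θ_0 = M_E·5.417/EI, so M_E = 83.33/5.417 = 15.38 kN·m (hogging).

M_E = 15.38 kN·m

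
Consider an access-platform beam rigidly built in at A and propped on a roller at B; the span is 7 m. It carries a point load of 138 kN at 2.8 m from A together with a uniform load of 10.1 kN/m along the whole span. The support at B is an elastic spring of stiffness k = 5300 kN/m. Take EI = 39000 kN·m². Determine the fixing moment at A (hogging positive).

M_A = 270.7 kN·m

Take the reaction at B as the redundant and release it; the primary structure is a cantilever fixed at A.
Deflection at B on the released cantilever, summing each load's contribution:
  point load 138 at a = 2.8: Pa²(3L − a)/(6EI) = 3282/EI
  UDL 10.1: wL⁴/(8EI) = 3031/EI
  δ_0 = 6313/EI
Flexibility coefficient — unit upward force at B: δ_{BB} = L³/(3EI) = 114.3/EI.
With EI = 39000 kN·m²: δ_0 = 0.16187 m and δ_{BB} = 0.002932 m/kN.
Compatibility — the spring shortens by R_B/k under the reaction it provides: δ_0 − R_B·δ_{BB} = R_B/k. With 1/k = 0.000189 m/kN, R_B = δ_0 / (δ_{BB} + 1/k) = 0.16187 / (0.002932 + 0.000189) = 51.88 kN.
Moment equilibrium about A: M_A = Σ(load moments about A) − R_B·L = 633.9 − 51.88×7 = 270.7 kN·m.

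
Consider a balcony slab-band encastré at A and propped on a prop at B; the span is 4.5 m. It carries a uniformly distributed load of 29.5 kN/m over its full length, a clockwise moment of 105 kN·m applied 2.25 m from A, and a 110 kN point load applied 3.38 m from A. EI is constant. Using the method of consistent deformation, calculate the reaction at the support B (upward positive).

Choose R_B as the redundant. The primary structure is the cantilever fixed at A.
Deflection at B on the released cantilever, summing each load's contribution:
  UDL 29.5: wL⁴/(8EI) = 1512/EI
  clockwise couple 105 at a = 2.25: M₀a(2L − a)/(2EI) = 797.3/EI
  point load 110 at a = 3.38: Pa²(3L − a)/(6EI) = 2120/EI
  δ_0 = 4429/EI
Tip deflection under a unit load at B: L³/(3EI) = 30.38/EI.
The prop prevents deflection at B: R_B = δ_0/δ_{BB} = 4429/30.38 = 145.8 kN.

R_B = 145.8 kN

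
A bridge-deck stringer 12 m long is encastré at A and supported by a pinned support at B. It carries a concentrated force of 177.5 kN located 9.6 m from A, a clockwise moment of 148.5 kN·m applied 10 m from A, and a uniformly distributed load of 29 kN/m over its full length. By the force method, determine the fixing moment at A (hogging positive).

M_A = 658.4 kN·m

Remove the prop at B; the released (primary) structure is a cantilever built in at A.
Free-end deflection of the primary structure under the applied loading (downward +):
  point load 177.5 at a = 9.6: Pa²(3L − a)/(6EI) = 71977/EI
  clockwise couple 148.5 at a = 10: M₀a(2L − a)/(2EI) = 10395/EI
  UDL 29: wL⁴/(8EI) = 75168/EI
  δ_0 = 157540/EI
Tip deflection under a unit load at B: L³/(3EI) = 576/EI.
The prop prevents deflection at B: R_B = δ_0/δ_{BB} = 157540/576 = 273.5 kN.
Moment equilibrium about A: M_A = Σ(load moments about A) − R_B·L = 3940 − 273.5×12 = 658.4 kN·m.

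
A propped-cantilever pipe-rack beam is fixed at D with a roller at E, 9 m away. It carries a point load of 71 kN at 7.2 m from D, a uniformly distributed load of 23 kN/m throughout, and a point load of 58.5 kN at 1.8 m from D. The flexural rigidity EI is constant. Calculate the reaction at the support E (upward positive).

R_E = 130.9 kN

Release the roller at E. Primary structure: cantilever fixed at D.
Free-end deflection of the primary structure under the applied loading (downward +):
  point load 71 at a = 7.2: Pa²(3L − a)/(6EI) = 12146/EI
  UDL 23: wL⁴/(8EI) = 18863/EI
  point load 58.5 at a = 1.8: Pa²(3L − a)/(6EI) = 796.1/EI
  δ_0 = 31805/EI
Flexibility coefficient — unit upward force at E: δ_{EE} = L³/(3EI) = 243/EI.
Compatibility at E: δ_0 − R_E·δ_{EE} = 0, so R_E = 31805/243 = 130.9 kN.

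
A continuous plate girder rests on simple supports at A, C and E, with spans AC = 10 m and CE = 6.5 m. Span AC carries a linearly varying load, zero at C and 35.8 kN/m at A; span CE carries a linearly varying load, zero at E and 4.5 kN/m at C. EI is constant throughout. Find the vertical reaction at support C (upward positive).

R_C = 102.8 kN

Take M_C as the redundant. Released structure: two simple spans AC and CE with a hinge at C.
Discontinuity in slope at C on the released structure — sum the simple-span end rotations:
  span AC: triangular load, peak 35.8: 7w₀L³/(360EI) = 696.1/EI
  span CE: triangular load, peak 4.5: w₀L³/(45EI) = 27.46/EI
  relative rotation θ_0 = (696.1 + 27.46)/EI = 723.6/EI
A unit hogging moment at C produces rotation L₁/(3EI) + L₂/(3EI) = 5.5/EI.
Slope continuity at C: θ_0 = M_C·5.5/EI, so M_C = 723.6/5.5 = 131.6 kN·m (hogging).
Span AC, ΣM about A with M_C applied at C: R_C^{AC}·10 = 596.7 + 131.6, so R_C^{AC} = 72.82 kN and R_A = 179 − 72.82 = 106.2 kN.
Span CE, ΣM about E: R_C^{CE}·6.5 = 63.38 + 131.6, so R_C^{CE} = 29.99 kN and R_E = 14.62 − 29.99 = -15.36 kN.
R_C = 72.82 + 29.99 = 102.8 kN.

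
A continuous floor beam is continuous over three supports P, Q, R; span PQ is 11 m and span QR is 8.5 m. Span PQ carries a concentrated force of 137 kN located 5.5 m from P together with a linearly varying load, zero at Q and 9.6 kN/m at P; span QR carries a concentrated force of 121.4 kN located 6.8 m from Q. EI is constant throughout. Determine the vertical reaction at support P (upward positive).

R_P = 81.81 kN

Take M_Q as the redundant. Released structure: two simple spans PQ and QR with a hinge at Q.
End slopes at the hinge Q, treating each span as simply supported:
  span PQ: point load 137 at a = 5.5: Pab(L + a)/(6LEI) = 1036/EI
  span PQ: triangular load, peak 9.6: 7w₀L³/(360EI) = 248.5/EI
  span QR: point load 121.4 at a = 6.8: Pab(L + b)/(6LEI) = 280.7/EI
  relative rotation θ_0 = (1285 + 280.7)/EI = 1565/EI
A unit hogging moment at Q produces rotation L₁/(3EI) + L₂/(3EI) = 6.5/EI.
Compatibility: M_Q·(L₁+L₂)/(3EI) = θ_0, giving M_Q = 240.8 kN·m (hogging).
Span PQ, ΣM about P with M_Q applied at Q: R_Q^{PQ}·11 = 947.1 + 240.8, so R_Q^{PQ} = 108 kN and R_P = 189.8 − 108 = 81.81 kN.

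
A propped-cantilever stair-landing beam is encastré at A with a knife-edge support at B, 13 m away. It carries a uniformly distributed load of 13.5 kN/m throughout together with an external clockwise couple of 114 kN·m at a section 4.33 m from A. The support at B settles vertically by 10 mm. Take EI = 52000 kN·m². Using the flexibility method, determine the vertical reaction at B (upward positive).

R_B = 72.41 kN

Remove the prop at B; the released (primary) structure is a cantilever built in at A.
Primary-structure tip deflection at B by superposition:
  UDL 13.5: wL⁴/(8EI) = 48197/EI
  clockwise couple 114 at a = 4.33: M₀a(2L − a)/(2EI) = 5348/EI
  δ_0 = 53545/EI
Flexibility coefficient — unit upward force at B: δ_{BB} = L³/(3EI) = 732.3/EI.
With EI = 52000 kN·m²: δ_0 = 1.0297 m and δ_{BB} = 0.014083 m/kN.
Compatibility — the beam at B must follow the support down by 0.01 m: δ_0 − R_B·δ_{BB} = 0.01, so R_B = (1.0297 − 0.01)/0.014083 = 72.41 kN.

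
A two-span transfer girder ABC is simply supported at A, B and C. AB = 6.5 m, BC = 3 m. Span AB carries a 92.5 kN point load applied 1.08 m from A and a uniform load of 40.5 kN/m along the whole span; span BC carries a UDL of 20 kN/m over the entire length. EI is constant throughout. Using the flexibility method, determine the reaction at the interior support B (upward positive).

R_B = 267.9 kN

Take M_B as the redundant. Released structure: two simple spans AB and BC with a hinge at B.
Discontinuity in slope at B on the released structure — sum the simple-span end rotations:
  span AB: point load 92.5 at a = 1.08: Pab(L + a)/(6LEI) = 105.2/EI
  span AB: UDL 40.5: wL³/(24EI) = 463.4/EI
  span BC: UDL 20: wL³/(24EI) = 22.5/EI
  relative rotation θ_0 = (568.7 + 22.5)/EI = 591.2/EI
A unit hogging moment at B produces rotation L₁/(3EI) + L₂/(3EI) = 3.167/EI.
Compatibility: M_B·(L₁+L₂)/(3EI) = θ_0, giving M_B = 186.7 kN·m (hogging).
Span AB, ΣM about A with M_B applied at B: R_B^{AB}·6.5 = 955.5 + 186.7, so R_B^{AB} = 175.7 kN and R_A = 355.8 − 175.7 = 180 kN.
Span BC, ΣM about C: R_B^{BC}·3 = 90 + 186.7, so R_B^{BC} = 92.23 kN and R_C = 60 − 92.23 = -32.23 kN.
R_B = 175.7 + 92.23 = 267.9 kN.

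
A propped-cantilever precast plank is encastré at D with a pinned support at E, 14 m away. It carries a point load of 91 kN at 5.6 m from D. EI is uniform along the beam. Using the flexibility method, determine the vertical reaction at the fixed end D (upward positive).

Remove the prop at E; the released (primary) structure is a cantilever built in at D.
Free-end deflection of the primary structure under the applied loading (downward +):
  point load 91 at a = 5.6: Pa²(3L − a)/(6EI) = 17313/EI
Tip deflection under a unit load at E: L³/(3EI) = 914.7/EI.
The prop prevents deflection at E: R_E = δ_0/δ_{EE} = 17313/914.7 = 18.93 kN.
Vertical equilibrium: R_D = ΣP − R_E = 91 − 18.93 = 72.07 kN.

R_D = 72.07 kN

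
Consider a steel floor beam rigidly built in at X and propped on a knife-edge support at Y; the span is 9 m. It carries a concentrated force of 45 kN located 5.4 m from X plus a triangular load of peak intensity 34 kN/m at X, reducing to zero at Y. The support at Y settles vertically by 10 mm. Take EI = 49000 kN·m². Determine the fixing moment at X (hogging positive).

Choose R_Y as the redundant. The primary structure is the cantilever fixed at X.
Downward deflection at the released point Y due to the loads:
  point load 45 at a = 5.4: Pa²(3L − a)/(6EI) = 4724/EI
  triangular load, peak 34 at the fixed end: w₀L⁴/(30EI) = 7436/EI
  δ_0 = 12160/EI
Flexibility coefficient — unit upward force at Y: δ_{YY} = L³/(3EI) = 243/EI.
With EI = 49000 kN·m²: δ_0 = 0.24816 m and δ_{YY} = 0.004959 m/kN.
Compatibility — the beam at Y must follow the support down by 0.01 m: δ_0 − R_Y·δ_{YY} = 0.01, so R_Y = (0.24816 − 0.01)/0.004959 = 48.02 kN.
Moment equilibrium about X: M_X = Σ(load moments about X) − R_Y·L = 702 − 48.02×9 = 269.8 kN·m.

M_X = 269.8 kN·m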